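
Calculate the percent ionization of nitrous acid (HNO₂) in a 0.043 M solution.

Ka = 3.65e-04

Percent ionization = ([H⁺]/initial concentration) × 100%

Using Ka equilibrium: x² + Ka×x - Ka×C = 0. Solving: [H⁺] = 3.7834e-03. Percent = (3.7834e-03/0.043) × 100

Percent ionization = 8.8%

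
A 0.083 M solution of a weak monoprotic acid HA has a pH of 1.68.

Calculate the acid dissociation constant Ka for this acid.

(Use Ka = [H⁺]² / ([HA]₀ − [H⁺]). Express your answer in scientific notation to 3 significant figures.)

[H⁺] = 10^(−pH) = 10^(−1.68) = 2.089e-02 M. For HA ⇌ H⁺ + A⁻, Ka = [H⁺][A⁻]/[HA] = [H⁺]² / ([HA]₀ − [H⁺]) = (2.089e-02)² / (0.083 − 2.089e-02) = 7.03e-03.

K_a = 7.03e-03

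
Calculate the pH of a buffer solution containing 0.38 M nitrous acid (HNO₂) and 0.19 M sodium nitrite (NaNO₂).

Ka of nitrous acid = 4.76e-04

pKa = -log(4.76e-04) = 3.32. pH = pKa + log([A⁻]/[HA]) = 3.32 + log(0.19/0.38)

pH = 3.02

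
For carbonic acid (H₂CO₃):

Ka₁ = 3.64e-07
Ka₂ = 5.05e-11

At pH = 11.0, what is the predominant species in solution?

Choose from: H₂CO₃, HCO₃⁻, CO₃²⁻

pKa₁ = 6.44, pKa₂ = 10.30. For a polyprotic acid the predominant species crosses at each pKa: below pKa_n the protonated form dominates, above it the deprotonated form does. At pH = 11.0, the predominant species is CO₃²⁻.

CO₃²⁻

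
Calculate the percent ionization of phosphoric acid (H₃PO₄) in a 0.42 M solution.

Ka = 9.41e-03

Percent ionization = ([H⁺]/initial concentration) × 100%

Using Ka equilibrium: x² + Ka×x - Ka×C = 0. Solving: [H⁺] = 5.8337e-02. Percent = (5.8337e-02/0.42) × 100

Percent ionization = 13.9%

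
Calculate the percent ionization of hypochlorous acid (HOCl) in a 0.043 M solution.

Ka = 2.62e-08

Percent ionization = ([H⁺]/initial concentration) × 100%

Using Ka equilibrium: x² + Ka×x - Ka×C = 0. Solving: [H⁺] = 3.3552e-05. Percent = (3.3552e-05/0.043) × 100

Percent ionization = 0.078%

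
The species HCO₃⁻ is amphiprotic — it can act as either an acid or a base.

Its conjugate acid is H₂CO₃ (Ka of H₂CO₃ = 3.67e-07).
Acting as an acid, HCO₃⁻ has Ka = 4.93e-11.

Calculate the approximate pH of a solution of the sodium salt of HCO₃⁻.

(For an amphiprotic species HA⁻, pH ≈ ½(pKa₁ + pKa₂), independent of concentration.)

pKa₁ = -log(3.67e-07) = 6.44; pKa₂ = -log(4.93e-11) = 10.31. For an amphiprotic species, pH ≈ ½(pKa₁ + pKa₂) = ½(6.44 + 10.31) = 8.37.

pH = 8.37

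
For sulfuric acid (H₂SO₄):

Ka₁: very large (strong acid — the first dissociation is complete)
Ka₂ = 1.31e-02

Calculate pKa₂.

pKa₂ = -log(Ka₂) = -log(1.31e-02) = 1.88.

pK_{a2} = 1.88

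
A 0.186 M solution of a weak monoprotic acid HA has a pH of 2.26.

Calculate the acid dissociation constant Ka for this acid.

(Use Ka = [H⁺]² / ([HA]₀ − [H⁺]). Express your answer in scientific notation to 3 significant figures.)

[H⁺] = 10^(−pH) = 10^(−2.26) = 5.495e-03 M. For HA ⇌ H⁺ + A⁻, Ka = [H⁺][A⁻]/[HA] = [H⁺]² / ([HA]₀ − [H⁺]) = (5.495e-03)² / (0.186 − 5.495e-03) = 1.67e-04.

K_a = 1.67e-04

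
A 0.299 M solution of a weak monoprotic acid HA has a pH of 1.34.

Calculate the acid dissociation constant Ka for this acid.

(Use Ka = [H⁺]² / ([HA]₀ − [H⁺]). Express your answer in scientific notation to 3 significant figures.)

[H⁺] = 10^(−pH) = 10^(−1.34) = 4.571e-02 M. For HA ⇌ H⁺ + A⁻, Ka = [H⁺][A⁻]/[HA] = [H⁺]² / ([HA]₀ − [H⁺]) = (4.571e-02)² / (0.299 − 4.571e-02) = 8.25e-03.

K_a = 8.25e-03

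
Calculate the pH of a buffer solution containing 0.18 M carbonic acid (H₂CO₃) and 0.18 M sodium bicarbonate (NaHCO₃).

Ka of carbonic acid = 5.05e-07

pKa = -log(5.05e-07) = 6.30. pH = pKa + log([A⁻]/[HA]) = 6.30 + log(0.18/0.18)

pH = 6.30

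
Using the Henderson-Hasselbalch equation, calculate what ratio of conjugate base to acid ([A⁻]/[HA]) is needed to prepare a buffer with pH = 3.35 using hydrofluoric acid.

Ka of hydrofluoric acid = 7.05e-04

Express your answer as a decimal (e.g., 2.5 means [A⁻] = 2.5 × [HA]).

pKa = -log(7.05e-04) = 3.1518. pH = pKa + log([A⁻]/[HA]), so log([A⁻]/[HA]) = pH − pKa = 3.35 − 3.1518 = 0.1982. [A⁻]/[HA] = 10^(0.1982) = 1.58

[A⁻]/[HA] = 1.58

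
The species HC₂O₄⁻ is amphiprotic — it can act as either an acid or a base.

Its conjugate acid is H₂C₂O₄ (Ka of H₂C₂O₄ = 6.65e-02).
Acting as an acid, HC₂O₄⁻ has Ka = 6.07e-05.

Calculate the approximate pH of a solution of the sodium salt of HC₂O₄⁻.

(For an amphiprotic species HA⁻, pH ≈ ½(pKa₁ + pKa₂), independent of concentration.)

pKa₁ = -log(6.65e-02) = 1.18; pKa₂ = -log(6.07e-05) = 4.22. For an amphiprotic species, pH ≈ ½(pKa₁ + pKa₂) = ½(1.18 + 4.22) = 2.70.

pH = 2.70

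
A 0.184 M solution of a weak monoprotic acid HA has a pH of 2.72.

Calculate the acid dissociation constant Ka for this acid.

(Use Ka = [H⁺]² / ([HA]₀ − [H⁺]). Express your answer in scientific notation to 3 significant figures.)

[H⁺] = 10^(−pH) = 10^(−2.72) = 1.905e-03 M. For HA ⇌ H⁺ + A⁻, Ka = [H⁺][A⁻]/[HA] = [H⁺]² / ([HA]₀ − [H⁺]) = (1.905e-03)² / (0.184 − 1.905e-03) = 1.99e-05.

K_a = 1.99e-05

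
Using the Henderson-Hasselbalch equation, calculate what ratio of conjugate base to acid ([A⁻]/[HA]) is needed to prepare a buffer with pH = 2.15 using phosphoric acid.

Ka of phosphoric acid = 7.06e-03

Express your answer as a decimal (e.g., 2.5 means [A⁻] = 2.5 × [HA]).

pKa = -log(7.06e-03) = 2.1512. pH = pKa + log([A⁻]/[HA]), so log([A⁻]/[HA]) = pH − pKa = 2.15 − 2.1512 = -0.0012. [A⁻]/[HA] = 10^(-0.0012) = 0.997

[A⁻]/[HA] = 0.997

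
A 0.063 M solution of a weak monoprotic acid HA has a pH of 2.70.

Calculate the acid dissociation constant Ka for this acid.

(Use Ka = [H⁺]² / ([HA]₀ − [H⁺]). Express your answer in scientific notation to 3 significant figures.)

[H⁺] = 10^(−pH) = 10^(−2.70) = 1.995e-03 M. For HA ⇌ H⁺ + A⁻, Ka = [H⁺][A⁻]/[HA] = [H⁺]² / ([HA]₀ − [H⁺]) = (1.995e-03)² / (0.063 − 1.995e-03) = 6.53e-05.

K_a = 6.53e-05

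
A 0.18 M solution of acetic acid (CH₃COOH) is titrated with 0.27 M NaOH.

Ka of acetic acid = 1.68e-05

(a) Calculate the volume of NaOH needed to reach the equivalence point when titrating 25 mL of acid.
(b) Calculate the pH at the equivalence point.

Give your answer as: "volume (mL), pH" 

moles acid = 0.18 × 25/1000 = 0.0045 mol; V_base = moles/0.27 × 1000 = 16.7 mL. At equivalence only the conjugate base is present: [A⁻] = 0.0045/0.042 = 1.0800e-01 M. Kb = Kw/Ka = 5.95e-10; [OH⁻] = √(Kb × [A⁻]) = 8.0178e-06; pOH = 5.10; pH = 14 - pOH = 8.90.

V = 16.7 mL, pH = 8.90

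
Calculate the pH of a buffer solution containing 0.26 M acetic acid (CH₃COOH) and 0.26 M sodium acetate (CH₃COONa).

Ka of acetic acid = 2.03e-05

pKa = -log(2.03e-05) = 4.69. pH = pKa + log([A⁻]/[HA]) = 4.69 + log(0.26/0.26)

pH = 4.69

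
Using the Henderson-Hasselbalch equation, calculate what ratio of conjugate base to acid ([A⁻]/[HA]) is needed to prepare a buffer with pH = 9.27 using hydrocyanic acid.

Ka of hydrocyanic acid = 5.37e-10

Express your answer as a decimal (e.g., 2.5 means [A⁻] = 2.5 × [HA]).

pKa = -log(5.37e-10) = 9.2700. pH = pKa + log([A⁻]/[HA]), so log([A⁻]/[HA]) = pH − pKa = 9.27 − 9.2700 = -0.0000. [A⁻]/[HA] = 10^(-0.0000) = 1.00

[A⁻]/[HA] = 1.00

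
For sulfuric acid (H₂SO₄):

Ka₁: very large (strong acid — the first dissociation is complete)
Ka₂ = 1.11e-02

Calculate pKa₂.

pKa₂ = -log(Ka₂) = -log(1.11e-02) = 1.95.

pK_{a2} = 1.95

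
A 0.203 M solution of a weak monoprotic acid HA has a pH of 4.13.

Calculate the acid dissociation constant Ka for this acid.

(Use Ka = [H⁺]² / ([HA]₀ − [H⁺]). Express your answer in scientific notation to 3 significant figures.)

[H⁺] = 10^(−pH) = 10^(−4.13) = 7.413e-05 M. For HA ⇌ H⁺ + A⁻, Ka = [H⁺][A⁻]/[HA] = [H⁺]² / ([HA]₀ − [H⁺]) = (7.413e-05)² / (0.203 − 7.413e-05) = 2.71e-08.

K_a = 2.71e-08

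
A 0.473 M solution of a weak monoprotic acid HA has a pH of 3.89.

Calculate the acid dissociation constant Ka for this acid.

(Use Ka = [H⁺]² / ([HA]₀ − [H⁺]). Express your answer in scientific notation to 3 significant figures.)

[H⁺] = 10^(−pH) = 10^(−3.89) = 1.288e-04 M. For HA ⇌ H⁺ + A⁻, Ka = [H⁺][A⁻]/[HA] = [H⁺]² / ([HA]₀ − [H⁺]) = (1.288e-04)² / (0.473 − 1.288e-04) = 3.51e-08.

K_a = 3.51e-08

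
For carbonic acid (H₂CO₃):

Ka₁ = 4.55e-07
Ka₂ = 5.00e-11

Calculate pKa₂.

pKa₂ = -log(Ka₂) = -log(5.00e-11) = 10.30.

pK_{a2} = 10.30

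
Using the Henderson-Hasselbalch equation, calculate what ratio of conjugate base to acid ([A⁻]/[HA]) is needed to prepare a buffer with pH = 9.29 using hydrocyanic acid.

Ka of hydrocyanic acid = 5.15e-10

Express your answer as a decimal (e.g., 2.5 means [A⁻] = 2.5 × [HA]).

pKa = -log(5.15e-10) = 9.2882. pH = pKa + log([A⁻]/[HA]), so log([A⁻]/[HA]) = pH − pKa = 9.29 − 9.2882 = 0.0018. [A⁻]/[HA] = 10^(0.0018) = 1.00

[A⁻]/[HA] = 1.00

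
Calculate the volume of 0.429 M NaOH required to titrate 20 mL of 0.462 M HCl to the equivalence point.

At equivalence: moles acid = moles base. moles HCl = 0.462 × 20/1000 = 0.00924 mol. V_base = moles / 0.429 × 1000 = 21.5 mL.

V_{base} = 21.5 mL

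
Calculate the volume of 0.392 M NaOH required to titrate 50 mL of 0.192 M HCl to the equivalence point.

At equivalence: moles acid = moles base. moles HCl = 0.192 × 50/1000 = 0.0096 mol. V_base = moles / 0.392 × 1000 = 24.5 mL.

V_{base} = 24.5 mL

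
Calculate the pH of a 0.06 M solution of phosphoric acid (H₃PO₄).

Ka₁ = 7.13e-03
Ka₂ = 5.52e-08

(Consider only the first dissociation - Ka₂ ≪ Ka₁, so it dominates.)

First dissociation dominates. From Ka₁ = [H⁺][HA⁻]/[H₂A], x² + Ka₁·x − Ka₁·C = 0 with C = 0.06 M and Ka₁ = 7.13e-03. Solving: [H⁺] = (−Ka₁ + √(Ka₁² + 4·Ka₁·C)) / 2 = 1.7423e-02 M. pH = -log(1.7423e-02) = 1.76.

pH = 1.76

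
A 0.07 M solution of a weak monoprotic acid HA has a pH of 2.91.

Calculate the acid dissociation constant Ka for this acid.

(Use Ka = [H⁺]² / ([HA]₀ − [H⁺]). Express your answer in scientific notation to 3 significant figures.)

[H⁺] = 10^(−pH) = 10^(−2.91) = 1.230e-03 M. For HA ⇌ H⁺ + A⁻, Ka = [H⁺][A⁻]/[HA] = [H⁺]² / ([HA]₀ − [H⁺]) = (1.230e-03)² / (0.07 − 1.230e-03) = 2.20e-05.

K_a = 2.20e-05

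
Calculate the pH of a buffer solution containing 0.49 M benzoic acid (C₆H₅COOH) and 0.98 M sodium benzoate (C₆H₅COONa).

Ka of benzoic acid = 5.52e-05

pKa = -log(5.52e-05) = 4.26. pH = pKa + log([A⁻]/[HA]) = 4.26 + log(0.98/0.49)

pH = 4.56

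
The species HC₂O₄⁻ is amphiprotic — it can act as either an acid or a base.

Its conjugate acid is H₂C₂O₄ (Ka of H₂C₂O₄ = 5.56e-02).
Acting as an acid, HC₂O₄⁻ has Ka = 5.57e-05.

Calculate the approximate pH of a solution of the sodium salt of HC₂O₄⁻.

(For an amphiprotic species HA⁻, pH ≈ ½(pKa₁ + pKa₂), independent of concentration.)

pKa₁ = -log(5.56e-02) = 1.25; pKa₂ = -log(5.57e-05) = 4.25. For an amphiprotic species, pH ≈ ½(pKa₁ + pKa₂) = ½(1.25 + 4.25) = 2.75.

pH = 2.75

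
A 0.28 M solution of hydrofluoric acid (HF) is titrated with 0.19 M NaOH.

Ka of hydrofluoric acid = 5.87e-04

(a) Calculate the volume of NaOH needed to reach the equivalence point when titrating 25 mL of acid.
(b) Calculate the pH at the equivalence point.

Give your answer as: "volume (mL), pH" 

moles acid = 0.28 × 25/1000 = 0.007 mol; V_base = moles/0.19 × 1000 = 36.8 mL. At equivalence only the conjugate base is present: [A⁻] = 0.007/0.062 = 1.1319e-01 M. Kb = Kw/Ka = 1.70e-11; [OH⁻] = √(Kb × [A⁻]) = 1.3886e-06; pOH = 5.86; pH = 14 - pOH = 8.14.

V = 36.8 mL, pH = 8.14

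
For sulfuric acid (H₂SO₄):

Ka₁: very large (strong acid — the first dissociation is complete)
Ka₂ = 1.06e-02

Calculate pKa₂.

pKa₂ = -log(Ka₂) = -log(1.06e-02) = 1.97.

pK_{a2} = 1.97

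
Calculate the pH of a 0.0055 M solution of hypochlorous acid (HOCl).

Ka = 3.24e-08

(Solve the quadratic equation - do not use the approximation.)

x² + Ka×x - Ka×C = 0. Using quadratic formula: [H⁺] = 1.3333e-05

pH = 4.88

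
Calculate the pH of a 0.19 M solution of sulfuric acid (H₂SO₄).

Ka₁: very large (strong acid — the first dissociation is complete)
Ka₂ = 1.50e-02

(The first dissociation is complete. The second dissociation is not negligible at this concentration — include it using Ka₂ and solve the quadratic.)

First dissociation is complete: [H⁺]₀ = [HSO₄⁻]₀ = C = 0.19 M. Second dissociation HSO₄⁻ ⇌ H⁺ + SO₄²⁻: let x = [SO₄²⁻]. Ka₂ = (C + x)·x / (C − x) = 1.50e-02 → x² + (C + Ka₂)·x − Ka₂·C = 0 → x² + 0.20500·x − 2.850e-03 = 0. x = (−0.20500 + √(0.20500² + 4 × 2.850e-03)) / 2 = 1.3069e-02 M. [H⁺] = C + x = 0.19 + 1.3069e-02 = 2.0307e-01 M. pH = -log(2.0307e-01) = 0.69.

pH = 0.69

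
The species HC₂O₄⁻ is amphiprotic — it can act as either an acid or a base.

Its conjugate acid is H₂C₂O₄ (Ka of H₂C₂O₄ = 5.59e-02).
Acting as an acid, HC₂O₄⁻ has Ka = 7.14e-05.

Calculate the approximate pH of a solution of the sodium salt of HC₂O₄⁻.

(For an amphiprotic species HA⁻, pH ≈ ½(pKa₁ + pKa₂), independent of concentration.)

pKa₁ = -log(5.59e-02) = 1.25; pKa₂ = -log(7.14e-05) = 4.15. For an amphiprotic species, pH ≈ ½(pKa₁ + pKa₂) = ½(1.25 + 4.15) = 2.70.

pH = 2.70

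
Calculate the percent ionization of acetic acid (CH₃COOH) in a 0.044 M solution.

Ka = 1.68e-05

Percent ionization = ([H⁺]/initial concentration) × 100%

Using Ka equilibrium: x² + Ka×x - Ka×C = 0. Solving: [H⁺] = 8.5141e-04. Percent = (8.5141e-04/0.044) × 100

Percent ionization = 1.94%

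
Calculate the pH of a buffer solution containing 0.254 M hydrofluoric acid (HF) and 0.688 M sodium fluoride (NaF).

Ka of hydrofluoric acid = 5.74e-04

pKa = -log(5.74e-04) = 3.24. pH = pKa + log([A⁻]/[HA]) = 3.24 + log(0.688/0.254)

pH = 3.67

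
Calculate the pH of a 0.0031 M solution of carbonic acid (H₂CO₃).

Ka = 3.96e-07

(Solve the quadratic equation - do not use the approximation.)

x² + Ka×x - Ka×C = 0. Using quadratic formula: [H⁺] = 3.4840e-05

pH = 4.46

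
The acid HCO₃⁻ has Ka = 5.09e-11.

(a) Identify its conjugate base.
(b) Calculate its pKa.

(a) The conjugate base is formed by removing one H⁺ from HCO₃⁻, giving CO₃²⁻. (b) pKa = -log(Ka) = -log(5.09e-11) = 10.29.

Conjugate base: CO₃²⁻; pK_a = 10.29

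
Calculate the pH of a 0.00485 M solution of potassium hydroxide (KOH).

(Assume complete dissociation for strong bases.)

[OH⁻] = 0.00485 M for strong base. pOH = -log[OH⁻] = 2.31, pH = 14 - pOH

pH = 11.69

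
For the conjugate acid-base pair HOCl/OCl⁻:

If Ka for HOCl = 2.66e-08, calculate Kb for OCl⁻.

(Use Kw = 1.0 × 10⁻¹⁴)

For a conjugate pair Ka × Kb = Kw, so Kb = Kw/Ka = 1.0 × 10⁻¹⁴ / 2.66e-08 = 3.76e-07.

K_b = 3.76e-07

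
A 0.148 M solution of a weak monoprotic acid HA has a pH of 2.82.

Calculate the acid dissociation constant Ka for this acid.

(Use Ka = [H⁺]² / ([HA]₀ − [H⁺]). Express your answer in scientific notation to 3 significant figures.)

[H⁺] = 10^(−pH) = 10^(−2.82) = 1.514e-03 M. For HA ⇌ H⁺ + A⁻, Ka = [H⁺][A⁻]/[HA] = [H⁺]² / ([HA]₀ − [H⁺]) = (1.514e-03)² / (0.148 − 1.514e-03) = 1.56e-05.

K_a = 1.56e-05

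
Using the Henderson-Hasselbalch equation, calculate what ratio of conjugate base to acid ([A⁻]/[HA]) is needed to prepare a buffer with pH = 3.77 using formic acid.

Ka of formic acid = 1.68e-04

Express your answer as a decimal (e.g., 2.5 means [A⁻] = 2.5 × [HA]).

pKa = -log(1.68e-04) = 3.7747. pH = pKa + log([A⁻]/[HA]), so log([A⁻]/[HA]) = pH − pKa = 3.77 − 3.7747 = -0.0047. [A⁻]/[HA] = 10^(-0.0047) = 0.989

[A⁻]/[HA] = 0.989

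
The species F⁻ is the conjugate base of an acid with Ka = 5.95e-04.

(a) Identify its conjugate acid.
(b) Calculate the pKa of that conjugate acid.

(a) The conjugate acid is formed by adding one H⁺ to F⁻, giving HF. (b) pKa = -log(Ka) = -log(5.95e-04) = 3.23.

Conjugate acid: HF; pK_a = 3.23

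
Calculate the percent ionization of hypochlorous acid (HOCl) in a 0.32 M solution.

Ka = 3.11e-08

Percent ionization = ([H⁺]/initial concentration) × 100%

Using Ka equilibrium: x² + Ka×x - Ka×C = 0. Solving: [H⁺] = 9.9744e-05. Percent = (9.9744e-05/0.32) × 100

Percent ionization = 0.0312%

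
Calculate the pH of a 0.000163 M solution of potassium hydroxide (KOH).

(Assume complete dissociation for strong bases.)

[OH⁻] = 0.000163 M for strong base. pOH = -log[OH⁻] = 3.79, pH = 14 - pOH

pH = 10.21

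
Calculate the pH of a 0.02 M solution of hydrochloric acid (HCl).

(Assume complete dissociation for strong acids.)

[H⁺] = 0.02 M for strong acid. pH = -log[H⁺] = -log(0.02)

pH = 1.70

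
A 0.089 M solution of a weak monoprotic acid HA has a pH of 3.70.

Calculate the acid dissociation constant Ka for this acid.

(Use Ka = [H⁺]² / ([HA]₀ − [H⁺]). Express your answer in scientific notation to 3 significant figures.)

[H⁺] = 10^(−pH) = 10^(−3.70) = 1.995e-04 M. For HA ⇌ H⁺ + A⁻, Ka = [H⁺][A⁻]/[HA] = [H⁺]² / ([HA]₀ − [H⁺]) = (1.995e-04)² / (0.089 − 1.995e-04) = 4.48e-07.

K_a = 4.48e-07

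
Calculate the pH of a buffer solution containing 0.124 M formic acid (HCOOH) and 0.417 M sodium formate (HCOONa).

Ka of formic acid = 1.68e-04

pKa = -log(1.68e-04) = 3.77. pH = pKa + log([A⁻]/[HA]) = 3.77 + log(0.417/0.124)

pH = 4.30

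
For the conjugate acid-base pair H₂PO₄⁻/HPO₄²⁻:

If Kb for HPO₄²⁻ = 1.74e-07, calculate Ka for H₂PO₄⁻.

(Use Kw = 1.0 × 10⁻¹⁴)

For a conjugate pair Ka × Kb = Kw, so Ka = Kw/Kb = 1.0 × 10⁻¹⁴ / 1.74e-07 = 5.75e-08.

K_a = 5.75e-08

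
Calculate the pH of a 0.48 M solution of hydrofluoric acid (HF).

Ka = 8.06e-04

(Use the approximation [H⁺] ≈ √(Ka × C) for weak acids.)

[H⁺] = √(Ka × C) = √(8.06e-04 × 0.48) = 1.9669e-02. pH = -log(1.9669e-02)

pH = 1.71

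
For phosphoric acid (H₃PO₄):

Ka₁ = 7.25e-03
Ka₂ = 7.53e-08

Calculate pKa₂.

pKa₂ = -log(Ka₂) = -log(7.53e-08) = 7.12.

pK_{a2} = 7.12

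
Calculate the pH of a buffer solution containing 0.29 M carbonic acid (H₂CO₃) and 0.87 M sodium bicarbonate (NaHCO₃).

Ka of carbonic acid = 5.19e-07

pKa = -log(5.19e-07) = 6.28. pH = pKa + log([A⁻]/[HA]) = 6.28 + log(0.87/0.29)

pH = 6.76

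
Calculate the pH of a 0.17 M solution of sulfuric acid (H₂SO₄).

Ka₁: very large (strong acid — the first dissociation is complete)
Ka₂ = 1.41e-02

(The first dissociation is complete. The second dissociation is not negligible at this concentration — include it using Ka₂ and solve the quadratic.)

First dissociation is complete: [H⁺]₀ = [HSO₄⁻]₀ = C = 0.17 M. Second dissociation HSO₄⁻ ⇌ H⁺ + SO₄²⁻: let x = [SO₄²⁻]. Ka₂ = (C + x)·x / (C − x) = 1.41e-02 → x² + (C + Ka₂)·x − Ka₂·C = 0 → x² + 0.18410·x − 2.397e-03 = 0. x = (−0.18410 + √(0.18410² + 4 × 2.397e-03)) / 2 = 1.2210e-02 M. [H⁺] = C + x = 0.17 + 1.2210e-02 = 1.8221e-01 M. pH = -log(1.8221e-01) = 0.74.

pH = 0.74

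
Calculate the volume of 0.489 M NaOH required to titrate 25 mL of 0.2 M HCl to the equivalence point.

At equivalence: moles acid = moles base. moles HCl = 0.2 × 25/1000 = 0.005 mol. V_base = moles / 0.489 × 1000 = 10.2 mL.

V_{base} = 10.2 mL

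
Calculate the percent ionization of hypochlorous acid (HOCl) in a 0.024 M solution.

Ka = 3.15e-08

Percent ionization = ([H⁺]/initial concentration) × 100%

Using Ka equilibrium: x² + Ka×x - Ka×C = 0. Solving: [H⁺] = 2.7480e-05. Percent = (2.7480e-05/0.024) × 100

Percent ionization = 0.114%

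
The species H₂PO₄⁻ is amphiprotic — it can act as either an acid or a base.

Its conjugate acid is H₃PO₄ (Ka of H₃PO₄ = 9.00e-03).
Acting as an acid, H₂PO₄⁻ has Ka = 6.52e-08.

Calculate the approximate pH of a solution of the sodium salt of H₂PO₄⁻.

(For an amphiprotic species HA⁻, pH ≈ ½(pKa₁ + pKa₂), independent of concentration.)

pKa₁ = -log(9.00e-03) = 2.05; pKa₂ = -log(6.52e-08) = 7.19. For an amphiprotic species, pH ≈ ½(pKa₁ + pKa₂) = ½(2.05 + 7.19) = 4.62.

pH = 4.62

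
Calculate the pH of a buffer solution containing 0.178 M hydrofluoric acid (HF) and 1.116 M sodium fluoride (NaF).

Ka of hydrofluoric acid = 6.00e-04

pKa = -log(6.00e-04) = 3.22. pH = pKa + log([A⁻]/[HA]) = 3.22 + log(1.116/0.178)

pH = 4.02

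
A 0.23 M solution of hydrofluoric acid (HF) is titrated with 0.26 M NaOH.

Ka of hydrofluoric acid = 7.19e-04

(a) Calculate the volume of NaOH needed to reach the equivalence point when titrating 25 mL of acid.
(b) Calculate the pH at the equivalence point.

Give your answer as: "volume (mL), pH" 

moles acid = 0.23 × 25/1000 = 0.00575 mol; V_base = moles/0.26 × 1000 = 22.1 mL. At equivalence only the conjugate base is present: [A⁻] = 0.00575/0.047 = 1.2204e-01 M. Kb = Kw/Ka = 1.39e-11; [OH⁻] = √(Kb × [A⁻]) = 1.3028e-06; pOH = 5.89; pH = 14 - pOH = 8.11.

V = 22.1 mL, pH = 8.11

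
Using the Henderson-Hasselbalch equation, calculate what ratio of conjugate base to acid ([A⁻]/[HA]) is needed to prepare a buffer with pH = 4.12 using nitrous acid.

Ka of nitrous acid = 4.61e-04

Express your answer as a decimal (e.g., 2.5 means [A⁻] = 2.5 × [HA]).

pKa = -log(4.61e-04) = 3.3363. pH = pKa + log([A⁻]/[HA]), so log([A⁻]/[HA]) = pH − pKa = 4.12 − 3.3363 = 0.7837. [A⁻]/[HA] = 10^(0.7837) = 6.08

[A⁻]/[HA] = 6.08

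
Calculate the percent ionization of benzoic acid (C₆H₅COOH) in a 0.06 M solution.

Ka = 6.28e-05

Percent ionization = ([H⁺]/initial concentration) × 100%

Using Ka equilibrium: x² + Ka×x - Ka×C = 0. Solving: [H⁺] = 1.9100e-03. Percent = (1.9100e-03/0.06) × 100

Percent ionization = 3.18%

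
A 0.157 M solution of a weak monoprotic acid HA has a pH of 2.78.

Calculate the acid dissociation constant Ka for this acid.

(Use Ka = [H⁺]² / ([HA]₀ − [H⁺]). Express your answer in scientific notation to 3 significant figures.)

[H⁺] = 10^(−pH) = 10^(−2.78) = 1.660e-03 M. For HA ⇌ H⁺ + A⁻, Ka = [H⁺][A⁻]/[HA] = [H⁺]² / ([HA]₀ − [H⁺]) = (1.660e-03)² / (0.157 − 1.660e-03) = 1.77e-05.

K_a = 1.77e-05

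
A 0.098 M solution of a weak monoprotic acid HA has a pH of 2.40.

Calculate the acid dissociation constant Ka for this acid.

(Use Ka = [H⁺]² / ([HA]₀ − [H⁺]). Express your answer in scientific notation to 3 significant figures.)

[H⁺] = 10^(−pH) = 10^(−2.40) = 3.981e-03 M. For HA ⇌ H⁺ + A⁻, Ka = [H⁺][A⁻]/[HA] = [H⁺]² / ([HA]₀ − [H⁺]) = (3.981e-03)² / (0.098 − 3.981e-03) = 1.69e-04.

K_a = 1.69e-04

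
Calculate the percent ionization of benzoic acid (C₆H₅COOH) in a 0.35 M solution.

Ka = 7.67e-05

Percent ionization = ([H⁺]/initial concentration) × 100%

Using Ka equilibrium: x² + Ka×x - Ka×C = 0. Solving: [H⁺] = 5.1430e-03. Percent = (5.1430e-03/0.35) × 100

Percent ionization = 1.47%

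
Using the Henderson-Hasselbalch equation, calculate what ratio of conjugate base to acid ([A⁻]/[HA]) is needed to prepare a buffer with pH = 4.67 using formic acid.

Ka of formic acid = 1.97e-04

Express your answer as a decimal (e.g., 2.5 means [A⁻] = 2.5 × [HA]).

pKa = -log(1.97e-04) = 3.7055. pH = pKa + log([A⁻]/[HA]), so log([A⁻]/[HA]) = pH − pKa = 4.67 − 3.7055 = 0.9645. [A⁻]/[HA] = 10^(0.9645) = 9.21

[A⁻]/[HA] = 9.21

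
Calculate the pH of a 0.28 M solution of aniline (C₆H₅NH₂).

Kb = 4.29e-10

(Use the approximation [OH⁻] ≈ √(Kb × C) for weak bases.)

[OH⁻] = √(Kb × C) = √(4.29e-10 × 0.28) = 1.0960e-05. pOH = 4.96, pH = 14 - pOH

pH = 9.04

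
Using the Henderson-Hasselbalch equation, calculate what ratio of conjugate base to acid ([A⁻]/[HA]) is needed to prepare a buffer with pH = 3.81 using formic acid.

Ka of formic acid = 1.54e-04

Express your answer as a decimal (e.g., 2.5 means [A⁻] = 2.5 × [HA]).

pKa = -log(1.54e-04) = 3.8125. pH = pKa + log([A⁻]/[HA]), so log([A⁻]/[HA]) = pH − pKa = 3.81 − 3.8125 = -0.0025. [A⁻]/[HA] = 10^(-0.0025) = 0.994

[A⁻]/[HA] = 0.994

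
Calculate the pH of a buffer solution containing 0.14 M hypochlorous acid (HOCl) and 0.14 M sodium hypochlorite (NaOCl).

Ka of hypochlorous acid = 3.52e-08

pKa = -log(3.52e-08) = 7.45. pH = pKa + log([A⁻]/[HA]) = 7.45 + log(0.14/0.14)

pH = 7.45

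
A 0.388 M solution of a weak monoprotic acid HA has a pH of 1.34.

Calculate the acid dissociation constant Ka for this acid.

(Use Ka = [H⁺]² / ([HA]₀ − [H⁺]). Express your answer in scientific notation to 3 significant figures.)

[H⁺] = 10^(−pH) = 10^(−1.34) = 4.571e-02 M. For HA ⇌ H⁺ + A⁻, Ka = [H⁺][A⁻]/[HA] = [H⁺]² / ([HA]₀ − [H⁺]) = (4.571e-02)² / (0.388 − 4.571e-02) = 6.10e-03.

K_a = 6.10e-03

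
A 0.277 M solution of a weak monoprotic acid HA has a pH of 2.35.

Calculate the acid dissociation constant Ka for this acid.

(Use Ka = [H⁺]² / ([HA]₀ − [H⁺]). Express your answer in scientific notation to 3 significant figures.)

[H⁺] = 10^(−pH) = 10^(−2.35) = 4.467e-03 M. For HA ⇌ H⁺ + A⁻, Ka = [H⁺][A⁻]/[HA] = [H⁺]² / ([HA]₀ − [H⁺]) = (4.467e-03)² / (0.277 − 4.467e-03) = 7.32e-05.

K_a = 7.32e-05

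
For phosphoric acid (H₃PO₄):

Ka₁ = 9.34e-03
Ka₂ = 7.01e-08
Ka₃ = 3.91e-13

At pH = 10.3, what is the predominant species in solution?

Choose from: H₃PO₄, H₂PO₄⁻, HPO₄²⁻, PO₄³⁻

pKa₁ = 2.03, pKa₂ = 7.15, pKa₃ = 12.41. For a polyprotic acid the predominant species crosses at each pKa: below pKa_n the protonated form dominates, above it the deprotonated form does. At pH = 10.3, the predominant species is HPO₄²⁻.

HPO₄²⁻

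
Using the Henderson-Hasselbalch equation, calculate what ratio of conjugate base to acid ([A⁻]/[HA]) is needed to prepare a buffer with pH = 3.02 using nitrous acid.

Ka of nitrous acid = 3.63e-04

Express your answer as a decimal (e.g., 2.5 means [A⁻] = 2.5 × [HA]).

pKa = -log(3.63e-04) = 3.4401. pH = pKa + log([A⁻]/[HA]), so log([A⁻]/[HA]) = pH − pKa = 3.02 − 3.4401 = -0.4201. [A⁻]/[HA] = 10^(-0.4201) = 0.380

[A⁻]/[HA] = 0.380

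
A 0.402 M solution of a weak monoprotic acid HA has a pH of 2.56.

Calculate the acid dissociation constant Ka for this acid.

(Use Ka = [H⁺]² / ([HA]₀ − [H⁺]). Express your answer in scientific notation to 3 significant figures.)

[H⁺] = 10^(−pH) = 10^(−2.56) = 2.754e-03 M. For HA ⇌ H⁺ + A⁻, Ka = [H⁺][A⁻]/[HA] = [H⁺]² / ([HA]₀ − [H⁺]) = (2.754e-03)² / (0.402 − 2.754e-03) = 1.90e-05.

K_a = 1.90e-05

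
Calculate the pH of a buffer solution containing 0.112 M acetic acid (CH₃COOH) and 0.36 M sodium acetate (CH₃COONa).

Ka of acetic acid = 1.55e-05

pKa = -log(1.55e-05) = 4.81. pH = pKa + log([A⁻]/[HA]) = 4.81 + log(0.36/0.112)

pH = 5.32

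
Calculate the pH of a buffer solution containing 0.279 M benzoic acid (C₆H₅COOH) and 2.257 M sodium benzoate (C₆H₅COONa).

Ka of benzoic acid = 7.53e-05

pKa = -log(7.53e-05) = 4.12. pH = pKa + log([A⁻]/[HA]) = 4.12 + log(2.257/0.279)

pH = 5.03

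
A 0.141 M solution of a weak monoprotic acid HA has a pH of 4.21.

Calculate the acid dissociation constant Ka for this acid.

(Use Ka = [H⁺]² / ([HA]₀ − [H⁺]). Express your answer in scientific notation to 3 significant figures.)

[H⁺] = 10^(−pH) = 10^(−4.21) = 6.166e-05 M. For HA ⇌ H⁺ + A⁻, Ka = [H⁺][A⁻]/[HA] = [H⁺]² / ([HA]₀ − [H⁺]) = (6.166e-05)² / (0.141 − 6.166e-05) = 2.70e-08.

K_a = 2.70e-08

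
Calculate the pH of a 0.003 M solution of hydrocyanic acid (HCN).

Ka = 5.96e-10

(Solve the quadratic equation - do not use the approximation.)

x² + Ka×x - Ka×C = 0. Using quadratic formula: [H⁺] = 1.3369e-06

pH = 5.87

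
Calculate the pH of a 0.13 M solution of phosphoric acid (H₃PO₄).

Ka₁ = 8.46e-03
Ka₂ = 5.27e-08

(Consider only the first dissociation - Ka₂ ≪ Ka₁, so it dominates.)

First dissociation dominates. From Ka₁ = [H⁺][HA⁻]/[H₂A], x² + Ka₁·x − Ka₁·C = 0 with C = 0.13 M and Ka₁ = 8.46e-03. Solving: [H⁺] = (−Ka₁ + √(Ka₁² + 4·Ka₁·C)) / 2 = 2.9202e-02 M. pH = -log(2.9202e-02) = 1.53.

pH = 1.53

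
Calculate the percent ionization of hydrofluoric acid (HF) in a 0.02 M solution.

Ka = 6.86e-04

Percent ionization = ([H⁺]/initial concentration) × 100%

Using Ka equilibrium: x² + Ka×x - Ka×C = 0. Solving: [H⁺] = 3.3769e-03. Percent = (3.3769e-03/0.02) × 100

Percent ionization = 16.9%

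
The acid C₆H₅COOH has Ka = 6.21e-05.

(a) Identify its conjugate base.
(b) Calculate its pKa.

(a) The conjugate base is formed by removing one H⁺ from C₆H₅COOH, giving C₆H₅COO⁻. (b) pKa = -log(Ka) = -log(6.21e-05) = 4.21.

Conjugate base: C₆H₅COO⁻; pK_a = 4.21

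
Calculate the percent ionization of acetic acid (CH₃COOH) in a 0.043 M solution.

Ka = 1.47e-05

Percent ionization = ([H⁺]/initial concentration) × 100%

Using Ka equilibrium: x² + Ka×x - Ka×C = 0. Solving: [H⁺] = 7.8773e-04. Percent = (7.8773e-04/0.043) × 100

Percent ionization = 1.83%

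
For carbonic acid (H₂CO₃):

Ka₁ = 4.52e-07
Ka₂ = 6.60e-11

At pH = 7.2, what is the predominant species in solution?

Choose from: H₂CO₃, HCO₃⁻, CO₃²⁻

pKa₁ = 6.34, pKa₂ = 10.18. For a polyprotic acid the predominant species crosses at each pKa: below pKa_n the protonated form dominates, above it the deprotonated form does. At pH = 7.2, the predominant species is HCO₃⁻.

HCO₃⁻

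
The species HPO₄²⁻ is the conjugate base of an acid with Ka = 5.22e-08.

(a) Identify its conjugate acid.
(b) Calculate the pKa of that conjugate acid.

(a) The conjugate acid is formed by adding one H⁺ to HPO₄²⁻, giving H₂PO₄⁻. (b) pKa = -log(Ka) = -log(5.22e-08) = 7.28.

Conjugate acid: H₂PO₄⁻; pK_a = 7.28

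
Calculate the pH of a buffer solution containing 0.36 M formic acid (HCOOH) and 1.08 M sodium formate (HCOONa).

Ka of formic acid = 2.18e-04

pKa = -log(2.18e-04) = 3.66. pH = pKa + log([A⁻]/[HA]) = 3.66 + log(1.08/0.36)

pH = 4.14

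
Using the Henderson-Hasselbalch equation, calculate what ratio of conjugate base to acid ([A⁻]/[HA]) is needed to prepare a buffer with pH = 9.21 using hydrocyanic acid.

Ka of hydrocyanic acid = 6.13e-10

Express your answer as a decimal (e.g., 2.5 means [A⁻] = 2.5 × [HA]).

pKa = -log(6.13e-10) = 9.2125. pH = pKa + log([A⁻]/[HA]), so log([A⁻]/[HA]) = pH − pKa = 9.21 − 9.2125 = -0.0025. [A⁻]/[HA] = 10^(-0.0025) = 0.994

[A⁻]/[HA] = 0.994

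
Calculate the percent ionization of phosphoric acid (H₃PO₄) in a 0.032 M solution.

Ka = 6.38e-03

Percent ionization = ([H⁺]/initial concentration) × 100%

Using Ka equilibrium: x² + Ka×x - Ka×C = 0. Solving: [H⁺] = 1.1450e-02. Percent = (1.1450e-02/0.032) × 100

Percent ionization = 35.8%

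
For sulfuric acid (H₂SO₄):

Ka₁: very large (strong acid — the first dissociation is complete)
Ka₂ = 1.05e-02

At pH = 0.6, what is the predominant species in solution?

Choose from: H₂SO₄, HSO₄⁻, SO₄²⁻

The first dissociation is complete, so H₂SO₄ itself is never the predominant species in water; pKa₂ = -log(1.05e-02) = 1.98. For a polyprotic acid the predominant species crosses at each pKa: below pKa_n the protonated form dominates, above it the deprotonated form does. At pH = 0.6, the predominant species is HSO₄⁻.

HSO₄⁻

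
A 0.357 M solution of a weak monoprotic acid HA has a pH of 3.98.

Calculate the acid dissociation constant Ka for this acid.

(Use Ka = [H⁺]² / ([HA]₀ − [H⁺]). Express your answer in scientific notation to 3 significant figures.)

[H⁺] = 10^(−pH) = 10^(−3.98) = 1.047e-04 M. For HA ⇌ H⁺ + A⁻, Ka = [H⁺][A⁻]/[HA] = [H⁺]² / ([HA]₀ − [H⁺]) = (1.047e-04)² / (0.357 − 1.047e-04) = 3.07e-08.

K_a = 3.07e-08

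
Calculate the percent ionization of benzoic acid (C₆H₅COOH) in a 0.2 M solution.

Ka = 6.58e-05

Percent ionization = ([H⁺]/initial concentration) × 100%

Using Ka equilibrium: x² + Ka×x - Ka×C = 0. Solving: [H⁺] = 3.5949e-03. Percent = (3.5949e-03/0.2) × 100

Percent ionization = 1.8%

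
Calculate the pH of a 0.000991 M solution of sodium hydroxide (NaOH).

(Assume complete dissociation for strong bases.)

[OH⁻] = 0.000991 M for strong base. pOH = -log[OH⁻] = 3.00, pH = 14 - pOH

pH = 11.00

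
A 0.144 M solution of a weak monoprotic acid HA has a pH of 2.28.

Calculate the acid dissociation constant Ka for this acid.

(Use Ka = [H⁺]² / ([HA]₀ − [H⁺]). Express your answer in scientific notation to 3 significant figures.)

[H⁺] = 10^(−pH) = 10^(−2.28) = 5.248e-03 M. For HA ⇌ H⁺ + A⁻, Ka = [H⁺][A⁻]/[HA] = [H⁺]² / ([HA]₀ − [H⁺]) = (5.248e-03)² / (0.144 − 5.248e-03) = 1.99e-04.

K_a = 1.99e-04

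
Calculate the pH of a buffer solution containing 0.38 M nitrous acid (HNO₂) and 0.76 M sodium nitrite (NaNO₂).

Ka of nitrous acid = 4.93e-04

pKa = -log(4.93e-04) = 3.31. pH = pKa + log([A⁻]/[HA]) = 3.31 + log(0.76/0.38)

pH = 3.61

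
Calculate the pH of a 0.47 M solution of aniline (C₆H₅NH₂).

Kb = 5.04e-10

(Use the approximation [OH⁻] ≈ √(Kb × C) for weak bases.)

[OH⁻] = √(Kb × C) = √(5.04e-10 × 0.47) = 1.5391e-05. pOH = 4.81, pH = 14 - pOH

pH = 9.19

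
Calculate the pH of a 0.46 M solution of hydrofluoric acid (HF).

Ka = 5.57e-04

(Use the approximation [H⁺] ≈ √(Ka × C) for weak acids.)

[H⁺] = √(Ka × C) = √(5.57e-04 × 0.46) = 1.6007e-02. pH = -log(1.6007e-02)

pH = 1.80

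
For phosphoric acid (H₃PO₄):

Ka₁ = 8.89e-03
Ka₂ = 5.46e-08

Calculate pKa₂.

pKa₂ = -log(Ka₂) = -log(5.46e-08) = 7.26.

pK_{a2} = 7.26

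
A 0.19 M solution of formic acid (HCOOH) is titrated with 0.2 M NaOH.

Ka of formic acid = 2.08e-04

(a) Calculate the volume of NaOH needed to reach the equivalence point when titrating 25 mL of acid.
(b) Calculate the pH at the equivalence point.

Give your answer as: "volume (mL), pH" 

moles acid = 0.19 × 25/1000 = 0.00475 mol; V_base = moles/0.2 × 1000 = 23.7 mL. At equivalence only the conjugate base is present: [A⁻] = 0.00475/0.049 = 9.7436e-02 M. Kb = Kw/Ka = 4.81e-11; [OH⁻] = √(Kb × [A⁻]) = 2.1644e-06; pOH = 5.66; pH = 14 - pOH = 8.34.

V = 23.7 mL, pH = 8.34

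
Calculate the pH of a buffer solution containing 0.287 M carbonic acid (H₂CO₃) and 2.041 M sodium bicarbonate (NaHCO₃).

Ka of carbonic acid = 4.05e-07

pKa = -log(4.05e-07) = 6.39. pH = pKa + log([A⁻]/[HA]) = 6.39 + log(2.041/0.287)

pH = 7.24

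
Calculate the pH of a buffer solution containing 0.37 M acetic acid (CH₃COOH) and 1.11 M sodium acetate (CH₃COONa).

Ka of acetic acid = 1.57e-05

pKa = -log(1.57e-05) = 4.80. pH = pKa + log([A⁻]/[HA]) = 4.80 + log(1.11/0.37)

pH = 5.28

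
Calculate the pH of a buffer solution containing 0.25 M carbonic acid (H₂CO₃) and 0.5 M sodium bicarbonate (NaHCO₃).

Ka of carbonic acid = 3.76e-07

pKa = -log(3.76e-07) = 6.42. pH = pKa + log([A⁻]/[HA]) = 6.42 + log(0.5/0.25)

pH = 6.73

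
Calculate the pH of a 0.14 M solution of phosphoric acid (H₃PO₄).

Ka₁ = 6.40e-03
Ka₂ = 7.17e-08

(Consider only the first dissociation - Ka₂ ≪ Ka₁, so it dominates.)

First dissociation dominates. From Ka₁ = [H⁺][HA⁻]/[H₂A], x² + Ka₁·x − Ka₁·C = 0 with C = 0.14 M and Ka₁ = 6.40e-03. Solving: [H⁺] = (−Ka₁ + √(Ka₁² + 4·Ka₁·C)) / 2 = 2.6904e-02 M. pH = -log(2.6904e-02) = 1.57.

pH = 1.57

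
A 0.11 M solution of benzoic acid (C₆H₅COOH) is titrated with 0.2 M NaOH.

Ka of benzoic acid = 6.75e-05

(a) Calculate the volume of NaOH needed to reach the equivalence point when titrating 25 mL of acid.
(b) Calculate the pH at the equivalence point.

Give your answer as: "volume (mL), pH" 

moles acid = 0.11 × 25/1000 = 0.00275 mol; V_base = moles/0.2 × 1000 = 13.7 mL. At equivalence only the conjugate base is present: [A⁻] = 0.00275/0.039 = 7.0968e-02 M. Kb = Kw/Ka = 1.48e-10; [OH⁻] = √(Kb × [A⁻]) = 3.2425e-06; pOH = 5.49; pH = 14 - pOH = 8.51.

V = 13.7 mL, pH = 8.51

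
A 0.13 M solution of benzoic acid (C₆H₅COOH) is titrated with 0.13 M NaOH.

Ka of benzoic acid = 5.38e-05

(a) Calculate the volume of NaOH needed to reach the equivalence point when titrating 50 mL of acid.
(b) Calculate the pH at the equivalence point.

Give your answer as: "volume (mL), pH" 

moles acid = 0.13 × 50/1000 = 0.0065 mol; V_base = moles/0.13 × 1000 = 50.0 mL. At equivalence only the conjugate base is present: [A⁻] = 0.0065/0.100 = 6.5000e-02 M. Kb = Kw/Ka = 1.86e-10; [OH⁻] = √(Kb × [A⁻]) = 3.4759e-06; pOH = 5.46; pH = 14 - pOH = 8.54.

V = 50.0 mL, pH = 8.54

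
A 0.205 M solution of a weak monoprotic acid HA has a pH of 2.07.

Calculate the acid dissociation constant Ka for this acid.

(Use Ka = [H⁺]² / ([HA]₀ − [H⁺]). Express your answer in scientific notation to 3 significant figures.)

[H⁺] = 10^(−pH) = 10^(−2.07) = 8.511e-03 M. For HA ⇌ H⁺ + A⁻, Ka = [H⁺][A⁻]/[HA] = [H⁺]² / ([HA]₀ − [H⁺]) = (8.511e-03)² / (0.205 − 8.511e-03) = 3.69e-04.

K_a = 3.69e-04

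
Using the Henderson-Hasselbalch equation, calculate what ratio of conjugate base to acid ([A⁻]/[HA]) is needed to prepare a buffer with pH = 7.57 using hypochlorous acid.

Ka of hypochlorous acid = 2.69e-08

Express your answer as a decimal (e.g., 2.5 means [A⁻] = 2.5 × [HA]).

pKa = -log(2.69e-08) = 7.5702. pH = pKa + log([A⁻]/[HA]), so log([A⁻]/[HA]) = pH − pKa = 7.57 − 7.5702 = -0.0002. [A⁻]/[HA] = 10^(-0.0002) = 0.999

[A⁻]/[HA] = 0.999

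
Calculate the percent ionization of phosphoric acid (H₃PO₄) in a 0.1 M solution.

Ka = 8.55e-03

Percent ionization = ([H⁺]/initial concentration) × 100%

Using Ka equilibrium: x² + Ka×x - Ka×C = 0. Solving: [H⁺] = 2.5276e-02. Percent = (2.5276e-02/0.1) × 100

Percent ionization = 25.3%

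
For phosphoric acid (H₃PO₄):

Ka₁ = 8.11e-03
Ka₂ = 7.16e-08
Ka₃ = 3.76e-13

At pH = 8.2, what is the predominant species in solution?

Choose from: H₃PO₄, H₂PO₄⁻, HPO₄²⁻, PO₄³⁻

pKa₁ = 2.09, pKa₂ = 7.15, pKa₃ = 12.42. For a polyprotic acid the predominant species crosses at each pKa: below pKa_n the protonated form dominates, above it the deprotonated form does. At pH = 8.2, the predominant species is HPO₄²⁻.

HPO₄²⁻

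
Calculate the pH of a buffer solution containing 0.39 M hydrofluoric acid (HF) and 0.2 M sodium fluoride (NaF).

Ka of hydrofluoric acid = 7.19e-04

pKa = -log(7.19e-04) = 3.14. pH = pKa + log([A⁻]/[HA]) = 3.14 + log(0.2/0.39)

pH = 2.85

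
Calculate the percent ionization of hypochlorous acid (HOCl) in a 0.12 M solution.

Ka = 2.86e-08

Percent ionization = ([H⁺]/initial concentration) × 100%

Using Ka equilibrium: x² + Ka×x - Ka×C = 0. Solving: [H⁺] = 5.8569e-05. Percent = (5.8569e-05/0.12) × 100

Percent ionization = 0.0488%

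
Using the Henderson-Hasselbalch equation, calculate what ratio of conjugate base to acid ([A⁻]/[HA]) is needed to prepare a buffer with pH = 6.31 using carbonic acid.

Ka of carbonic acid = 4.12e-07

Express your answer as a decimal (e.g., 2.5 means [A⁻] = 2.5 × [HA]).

pKa = -log(4.12e-07) = 6.3851. pH = pKa + log([A⁻]/[HA]), so log([A⁻]/[HA]) = pH − pKa = 6.31 − 6.3851 = -0.0751. [A⁻]/[HA] = 10^(-0.0751) = 0.841

[A⁻]/[HA] = 0.841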